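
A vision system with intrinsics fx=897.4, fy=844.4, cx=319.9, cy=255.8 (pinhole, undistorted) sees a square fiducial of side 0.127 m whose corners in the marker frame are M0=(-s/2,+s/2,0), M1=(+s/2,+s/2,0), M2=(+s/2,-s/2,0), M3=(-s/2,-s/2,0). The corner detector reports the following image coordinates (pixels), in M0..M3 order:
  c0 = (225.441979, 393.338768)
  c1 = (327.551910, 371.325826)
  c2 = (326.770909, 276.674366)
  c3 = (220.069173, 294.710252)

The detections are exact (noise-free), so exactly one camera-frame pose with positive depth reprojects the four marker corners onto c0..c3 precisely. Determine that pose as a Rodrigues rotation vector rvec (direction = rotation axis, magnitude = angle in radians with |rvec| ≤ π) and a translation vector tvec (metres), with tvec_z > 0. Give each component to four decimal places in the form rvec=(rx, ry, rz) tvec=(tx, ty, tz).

Intrinsics K: fx=897.4, fy=844.4, cx=319.9, cy=255.8
Marker side s = 0.127 m; corners in marker frame (Z=0):
  M0 = (-0.0635, +0.0635, 0)
  M1 = (+0.0635, +0.0635, 0)
  M2 = (+0.0635, -0.0635, 0)
  M3 = (-0.0635, -0.0635, 0)
Detected image corners:
  c0 = (225.441979, 393.338768) px
  c1 = (327.551910, 371.325826) px
  c2 = (326.770909, 276.674366) px
  c3 = (220.069173, 294.710252) px
Planar DLT: solve 8×8 A·h = b for H (H[2,2]=1):
  H  [+929.87639 +115.80689 +276.29525]
  H  [-26.60639 +872.35036 +334.78918]
  H  [+0.39340 +0.33471 +1.00000]
B = K⁻¹H; ‖b₁‖=0.990050, ‖b₂‖=0.990050; λ = 2/(‖b₁‖+‖b₂‖) = 1.010050, sign → tz>0 ⇒ λ=+1.010050
r₁ = λ·B[:,0] = (+0.90496,-0.15220,+0.39735); r₂ = λ·B[:,1] = (+0.00983,+0.94107,+0.33807)
r₃ = r₁×r₂ = (-0.42539,-0.30204,+0.85312); SVD([r₁ r₂ r₃]) → R = UVᵀ:
  R  [+0.90496 +0.00983 -0.42539]
  R  [-0.15220 +0.94107 -0.30204]
  R  [+0.39735 +0.33807 +0.85312]
t = (-0.04908, +0.09448, +1.01005) m
tr R = 2.699151; θ = arccos((tr R − 1)/2) = 0.555616 rad = 31.834°
axis k = ((R−Rᵀ)₃₂, (R−Rᵀ)₁₃, (R−Rᵀ)₂₁) / (2 sinθ) = (+0.606775, -0.779894, -0.153590)
rvec = θ·k = (+0.337134, -0.433321, -0.085337)

rvec=(0.3371, -0.4333, -0.0853) tvec=(-0.0491, 0.0945, 1.0100)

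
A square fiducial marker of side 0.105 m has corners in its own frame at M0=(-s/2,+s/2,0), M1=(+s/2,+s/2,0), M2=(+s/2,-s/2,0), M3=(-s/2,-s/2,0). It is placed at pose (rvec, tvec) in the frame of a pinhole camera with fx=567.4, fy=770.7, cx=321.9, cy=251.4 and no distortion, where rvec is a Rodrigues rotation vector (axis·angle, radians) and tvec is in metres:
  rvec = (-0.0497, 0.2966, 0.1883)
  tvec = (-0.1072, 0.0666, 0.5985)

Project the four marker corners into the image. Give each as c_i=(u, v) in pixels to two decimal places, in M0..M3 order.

c0=(167.70, 388.24) c1=(255.63, 420.15) c2=(275.43, 283.57) c3=(186.82, 258.65)

Intrinsics K: fx=567.4, fy=770.7, cx=321.9, cy=251.4
Marker side s = 0.105 m; corners in marker frame (Z=0):
  M0 = (-0.0525, +0.0525, 0)
  M1 = (+0.0525, +0.0525, 0)
  M2 = (+0.0525, -0.0525, 0)
  M3 = (-0.0525, -0.0525, 0)
rvec = (-0.0497, 0.2966, 0.1883), |rvec| = θ = 0.35482 rad = 20.330°
Rodrigues: sinθ=0.34742, 1−cosθ=0.06229; R = I + sinθ·[k]× + (1−cosθ)·[k]×²:
    [+0.93893 -0.19167 +0.28579]
    [+0.17708 +0.98123 +0.07630]
    [-0.29505 -0.02103 +0.95525]
t = (-0.1072, 0.0666, 0.5985) m
M0: Pc = R·M0+t = (-0.16656, +0.10882, +0.61289); u = 567.4·(-0.16656)/0.61289 + 321.9 = 167.7047, v = 770.7·(+0.10882)/0.61289 + 251.4 = 388.2381
M1: Pc = R·M1+t = (-0.06797, +0.12741, +0.58191); u = 567.4·(-0.06797)/0.58191 + 321.9 = 255.6257, v = 770.7·(+0.12741)/0.58191 + 251.4 = 420.1490
M2: Pc = R·M2+t = (-0.04784, +0.02438, +0.58411); u = 567.4·(-0.04784)/0.58411 + 321.9 = 275.4254, v = 770.7·(+0.02438)/0.58411 + 251.4 = 283.5703
M3: Pc = R·M3+t = (-0.14643, +0.00579, +0.61509); u = 567.4·(-0.14643)/0.61509 + 321.9 = 186.8229, v = 770.7·(+0.00579)/0.61509 + 251.4 = 258.6528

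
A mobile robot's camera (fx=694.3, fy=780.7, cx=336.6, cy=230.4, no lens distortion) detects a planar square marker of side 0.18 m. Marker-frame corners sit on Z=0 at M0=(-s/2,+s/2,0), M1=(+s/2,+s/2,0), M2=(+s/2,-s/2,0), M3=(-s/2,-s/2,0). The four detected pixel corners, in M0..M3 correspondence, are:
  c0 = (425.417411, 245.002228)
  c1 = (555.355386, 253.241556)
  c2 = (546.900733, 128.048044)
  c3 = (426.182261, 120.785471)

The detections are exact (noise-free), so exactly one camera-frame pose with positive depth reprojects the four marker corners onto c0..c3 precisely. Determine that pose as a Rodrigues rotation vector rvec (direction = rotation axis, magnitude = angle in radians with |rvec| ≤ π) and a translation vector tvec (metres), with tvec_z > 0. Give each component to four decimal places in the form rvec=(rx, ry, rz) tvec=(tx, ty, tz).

Intrinsics K: fx=694.3, fy=780.7, cx=336.6, cy=230.4
Marker side s = 0.18 m; corners in marker frame (Z=0):
  M0 = (-0.0900, +0.0900, 0)
  M1 = (+0.0900, +0.0900, 0)
  M2 = (+0.0900, -0.0900, 0)
  M3 = (-0.0900, -0.0900, 0)
Detected image corners:
  c0 = (425.417411, 245.002228) px
  c1 = (555.355386, 253.241556) px
  c2 = (546.900733, 128.048044) px
  c3 = (426.182261, 120.785471) px
Planar DLT: solve 8×8 A·h = b for H (H[2,2]=1):
  H  [+686.46296 -178.03602 +488.29099]
  H  [+39.57183 +616.57648 +184.47270]
  H  [-0.01815 -0.40813 +1.00000]
B = K⁻¹H; ‖b₁‖=0.999248, ‖b₂‖=0.999248; λ = 2/(‖b₁‖+‖b₂‖) = 1.000752, sign → tz>0 ⇒ λ=+1.000752
r₁ = λ·B[:,0] = (+0.99826,+0.05609,-0.01816); r₂ = λ·B[:,1] = (-0.05861,+0.91090,-0.40843)
r₃ = r₁×r₂ = (-0.00636,+0.40879,+0.91261); SVD([r₁ r₂ r₃]) → R = UVᵀ:
  R  [+0.99826 -0.05861 -0.00636]
  R  [+0.05609 +0.91090 +0.40879]
  R  [-0.01816 -0.40843 +0.91261]
t = (+0.21864, -0.05887, +1.00075) m
tr R = 2.821773; θ = arccos((tr R − 1)/2) = 0.425369 rad = 24.372°
axis k = ((R−Rᵀ)₃₂, (R−Rᵀ)₁₃, (R−Rᵀ)₂₁) / (2 sinθ) = (-0.990194, +0.014293, +0.138969)
rvec = θ·k = (-0.421197, +0.006080, +0.059113)

rvec=(-0.4212, 0.0061, 0.0591) tvec=(0.2186, -0.0589, 1.0008)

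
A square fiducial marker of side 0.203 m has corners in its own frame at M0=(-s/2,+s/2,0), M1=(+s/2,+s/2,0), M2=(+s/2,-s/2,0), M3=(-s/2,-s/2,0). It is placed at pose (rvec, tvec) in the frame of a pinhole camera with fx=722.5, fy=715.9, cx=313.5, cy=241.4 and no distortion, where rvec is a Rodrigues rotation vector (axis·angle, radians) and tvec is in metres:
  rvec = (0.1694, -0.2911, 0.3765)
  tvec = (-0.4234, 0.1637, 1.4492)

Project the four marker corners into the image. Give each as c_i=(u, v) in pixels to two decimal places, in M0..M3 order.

c0=(34.00, 352.92) c1=(133.22, 381.01) c2=(168.92, 292.46) c3=(69.74, 259.98)

Intrinsics K: fx=722.5, fy=715.9, cx=313.5, cy=241.4
Marker side s = 0.203 m; corners in marker frame (Z=0):
  M0 = (-0.1015, +0.1015, 0)
  M1 = (+0.1015, +0.1015, 0)
  M2 = (+0.1015, -0.1015, 0)
  M3 = (-0.1015, -0.1015, 0)
rvec = (0.1694, -0.2911, 0.3765), |rvec| = θ = 0.50516 rad = 28.944°
Rodrigues: sinθ=0.48395, 1−cosθ=0.12490; R = I + sinθ·[k]× + (1−cosθ)·[k]×²:
    [+0.88914 -0.38483 -0.24766]
    [+0.33655 +0.91657 -0.21593]
    [+0.31009 +0.10864 +0.94448]
t = (-0.4234, 0.1637, 1.4492) m
M0: Pc = R·M0+t = (-0.55271, +0.22257, +1.42875); u = 722.5·(-0.55271)/1.42875 + 313.5 = 34.0035, v = 715.9·(+0.22257)/1.42875 + 241.4 = 352.9233
M1: Pc = R·M1+t = (-0.37221, +0.29089, +1.49170); u = 722.5·(-0.37221)/1.49170 + 313.5 = 133.2206, v = 715.9·(+0.29089)/1.49170 + 241.4 = 381.0055
M2: Pc = R·M2+t = (-0.29409, +0.10483, +1.46965); u = 722.5·(-0.29409)/1.46965 + 313.5 = 168.9200, v = 715.9·(+0.10483)/1.46965 + 241.4 = 292.4642
M3: Pc = R·M3+t = (-0.47459, +0.03651, +1.40670); u = 722.5·(-0.47459)/1.40670 + 313.5 = 69.7449, v = 715.9·(+0.03651)/1.40670 + 241.4 = 259.9796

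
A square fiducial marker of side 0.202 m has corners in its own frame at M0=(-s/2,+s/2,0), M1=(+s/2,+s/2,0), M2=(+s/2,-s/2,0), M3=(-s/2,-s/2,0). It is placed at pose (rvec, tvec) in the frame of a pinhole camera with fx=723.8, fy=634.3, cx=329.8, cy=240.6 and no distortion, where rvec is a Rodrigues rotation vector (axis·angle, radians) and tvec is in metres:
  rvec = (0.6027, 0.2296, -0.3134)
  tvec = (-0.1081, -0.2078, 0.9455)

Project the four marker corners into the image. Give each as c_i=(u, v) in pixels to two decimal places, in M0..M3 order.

c0=(212.88, 174.71) c1=(345.74, 141.31) c2=(287.77, 13.59) c3=(143.67, 59.18)

Intrinsics K: fx=723.8, fy=634.3, cx=329.8, cy=240.6
Marker side s = 0.202 m; corners in marker frame (Z=0):
  M0 = (-0.1010, +0.1010, 0)
  M1 = (+0.1010, +0.1010, 0)
  M2 = (+0.1010, -0.1010, 0)
  M3 = (-0.1010, -0.1010, 0)
rvec = (0.6027, 0.2296, -0.3134), |rvec| = θ = 0.71707 rad = 41.085°
Rodrigues: sinθ=0.65718, 1−cosθ=0.24626; R = I + sinθ·[k]× + (1−cosθ)·[k]×²:
    [+0.92771 +0.35350 +0.11996]
    [-0.22095 +0.77899 -0.58682]
    [-0.30089 +0.51790 +0.80078]
t = (-0.1081, -0.2078, 0.9455) m
M0: Pc = R·M0+t = (-0.16610, -0.10681, +1.02820); u = 723.8·(-0.16610)/1.02820 + 329.8 = 212.8772, v = 634.3·(-0.10681)/1.02820 + 240.6 = 174.7105
M1: Pc = R·M1+t = (+0.02130, -0.15144, +0.96742); u = 723.8·(+0.02130)/0.96742 + 329.8 = 345.7379, v = 634.3·(-0.15144)/0.96742 + 240.6 = 141.3075
M2: Pc = R·M2+t = (-0.05010, -0.30879, +0.86280); u = 723.8·(-0.05010)/0.86280 + 329.8 = 287.7674, v = 634.3·(-0.30879)/0.86280 + 240.6 = 13.5867
M3: Pc = R·M3+t = (-0.23750, -0.26416, +0.92358); u = 723.8·(-0.23750)/0.92358 + 329.8 = 143.6723, v = 634.3·(-0.26416)/0.92358 + 240.6 = 59.1784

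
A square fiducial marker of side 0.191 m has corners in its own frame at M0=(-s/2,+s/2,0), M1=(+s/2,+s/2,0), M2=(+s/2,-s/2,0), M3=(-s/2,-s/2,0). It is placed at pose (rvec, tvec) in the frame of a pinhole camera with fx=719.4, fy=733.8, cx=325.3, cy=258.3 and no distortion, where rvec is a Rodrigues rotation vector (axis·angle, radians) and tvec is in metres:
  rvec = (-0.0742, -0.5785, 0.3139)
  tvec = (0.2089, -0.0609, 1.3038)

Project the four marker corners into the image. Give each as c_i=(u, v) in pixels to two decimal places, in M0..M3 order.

c0=(387.73, 258.30) c1=(464.23, 290.97) c2=(488.37, 193.01) c3=(415.58, 153.35)

Intrinsics K: fx=719.4, fy=733.8, cx=325.3, cy=258.3
Marker side s = 0.191 m; corners in marker frame (Z=0):
  M0 = (-0.0955, +0.0955, 0)
  M1 = (+0.0955, +0.0955, 0)
  M2 = (+0.0955, -0.0955, 0)
  M3 = (-0.0955, -0.0955, 0)
rvec = (-0.0742, -0.5785, 0.3139), |rvec| = θ = 0.66235 rad = 37.950°
Rodrigues: sinθ=0.61497, 1−cosθ=0.21145; R = I + sinθ·[k]× + (1−cosθ)·[k]×²:
    [+0.79121 -0.27076 -0.54835]
    [+0.31214 +0.94985 -0.01863]
    [+0.52589 -0.15642 +0.83604]
t = (0.2089, -0.0609, 1.3038) m
M0: Pc = R·M0+t = (+0.10748, +0.00000, +1.23864); u = 719.4·(+0.10748)/1.23864 + 325.3 = 387.7257, v = 733.8·(+0.00000)/1.23864 + 258.3 = 258.3013
M1: Pc = R·M1+t = (+0.25860, +0.05962, +1.33909); u = 719.4·(+0.25860)/1.33909 + 325.3 = 464.2298, v = 733.8·(+0.05962)/1.33909 + 258.3 = 290.9710
M2: Pc = R·M2+t = (+0.31032, -0.12180, +1.36896); u = 719.4·(+0.31032)/1.36896 + 325.3 = 488.3744, v = 733.8·(-0.12180)/1.36896 + 258.3 = 193.0108
M3: Pc = R·M3+t = (+0.15920, -0.18142, +1.26851); u = 719.4·(+0.15920)/1.26851 + 325.3 = 415.5839, v = 733.8·(-0.18142)/1.26851 + 258.3 = 153.3536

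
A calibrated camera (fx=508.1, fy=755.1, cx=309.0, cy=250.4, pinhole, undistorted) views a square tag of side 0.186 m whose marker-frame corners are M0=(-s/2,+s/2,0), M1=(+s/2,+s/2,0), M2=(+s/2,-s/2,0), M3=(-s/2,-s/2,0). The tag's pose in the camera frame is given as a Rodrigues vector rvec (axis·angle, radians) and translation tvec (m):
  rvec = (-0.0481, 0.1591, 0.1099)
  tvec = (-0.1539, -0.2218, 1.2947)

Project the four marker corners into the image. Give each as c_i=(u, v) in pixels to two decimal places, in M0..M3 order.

c0=(209.53, 169.88) c1=(279.88, 179.59) c2=(288.36, 71.34) c3=(218.21, 64.15)

Intrinsics K: fx=508.1, fy=755.1, cx=309.0, cy=250.4
Marker side s = 0.186 m; corners in marker frame (Z=0):
  M0 = (-0.0930, +0.0930, 0)
  M1 = (+0.0930, +0.0930, 0)
  M2 = (+0.0930, -0.0930, 0)
  M3 = (-0.0930, -0.0930, 0)
rvec = (-0.0481, 0.1591, 0.1099), |rvec| = θ = 0.19926 rad = 11.417°
Rodrigues: sinθ=0.19794, 1−cosθ=0.01979; R = I + sinθ·[k]× + (1−cosθ)·[k]×²:
    [+0.98137 -0.11299 +0.15541]
    [+0.10536 +0.99283 +0.05650]
    [-0.16068 -0.03907 +0.98623]
t = (-0.1539, -0.2218, 1.2947) m
M0: Pc = R·M0+t = (-0.25567, -0.13927, +1.30601); u = 508.1·(-0.25567)/1.30601 + 309.0 = 209.5303, v = 755.1·(-0.13927)/1.30601 + 250.4 = 169.8804
M1: Pc = R·M1+t = (-0.07314, -0.11967, +1.27612); u = 508.1·(-0.07314)/1.27612 + 309.0 = 279.8783, v = 755.1·(-0.11967)/1.27612 + 250.4 = 179.5905
M2: Pc = R·M2+t = (-0.05213, -0.30433, +1.28339); u = 508.1·(-0.05213)/1.28339 + 309.0 = 288.3634, v = 755.1·(-0.30433)/1.28339 + 250.4 = 71.3406
M3: Pc = R·M3+t = (-0.23466, -0.32393, +1.31328); u = 508.1·(-0.23466)/1.31328 + 309.0 = 218.2116, v = 755.1·(-0.32393)/1.31328 + 250.4 = 64.1478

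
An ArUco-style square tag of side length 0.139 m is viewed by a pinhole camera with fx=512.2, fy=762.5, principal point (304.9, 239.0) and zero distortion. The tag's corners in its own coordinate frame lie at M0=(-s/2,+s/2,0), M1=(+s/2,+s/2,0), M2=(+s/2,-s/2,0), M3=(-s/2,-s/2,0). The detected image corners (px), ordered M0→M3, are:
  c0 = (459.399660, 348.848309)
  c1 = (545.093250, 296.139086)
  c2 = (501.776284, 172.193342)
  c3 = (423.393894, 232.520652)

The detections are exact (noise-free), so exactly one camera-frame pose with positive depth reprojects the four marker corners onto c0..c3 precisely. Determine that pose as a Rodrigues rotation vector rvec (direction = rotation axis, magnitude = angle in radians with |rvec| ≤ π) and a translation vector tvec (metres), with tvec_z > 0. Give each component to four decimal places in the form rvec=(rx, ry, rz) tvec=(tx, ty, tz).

rvec=(-0.1687, 0.5806, -0.4344) tvec=(0.2735, 0.0243, 0.7993)

Intrinsics K: fx=512.2, fy=762.5, cx=304.9, cy=239.0
Marker side s = 0.139 m; corners in marker frame (Z=0):
  M0 = (-0.0695, +0.0695, 0)
  M1 = (+0.0695, +0.0695, 0)
  M2 = (+0.0695, -0.0695, 0)
  M3 = (-0.0695, -0.0695, 0)
Detected image corners:
  c0 = (459.399660, 348.848309) px
  c1 = (545.093250, 296.139086) px
  c2 = (501.776284, 172.193342) px
  c3 = (423.393894, 232.520652) px
Planar DLT: solve 8×8 A·h = b for H (H[2,2]=1):
  H  [+291.72869 +118.89895 +480.18339]
  H  [-569.28181 +773.19344 +262.20741]
  H  [-0.61741 -0.34266 +1.00000]
B = K⁻¹H; ‖b₁‖=1.251086, ‖b₂‖=1.251086; λ = 2/(‖b₁‖+‖b₂‖) = 0.799306, sign → tz>0 ⇒ λ=+0.799306
r₁ = λ·B[:,0] = (+0.74902,-0.44208,-0.49350); r₂ = λ·B[:,1] = (+0.34859,+0.89636,-0.27389)
r₃ = r₁×r₂ = (+0.56343,+0.03312,+0.82550); SVD([r₁ r₂ r₃]) → R = UVᵀ:
  R  [+0.74902 +0.34859 +0.56343]
  R  [-0.44208 +0.89636 +0.03312]
  R  [-0.49350 -0.27389 +0.82550]
t = (+0.27354, +0.02433, +0.79931) m
tr R = 2.470880; θ = arccos((tr R − 1)/2) = 0.744481 rad = 42.656°
axis k = ((R−Rᵀ)₃₂, (R−Rᵀ)₁₃, (R−Rᵀ)₂₁) / (2 sinθ) = (-0.226551, +0.779919, -0.583439)
rvec = θ·k = (-0.168662, +0.580634, -0.434359)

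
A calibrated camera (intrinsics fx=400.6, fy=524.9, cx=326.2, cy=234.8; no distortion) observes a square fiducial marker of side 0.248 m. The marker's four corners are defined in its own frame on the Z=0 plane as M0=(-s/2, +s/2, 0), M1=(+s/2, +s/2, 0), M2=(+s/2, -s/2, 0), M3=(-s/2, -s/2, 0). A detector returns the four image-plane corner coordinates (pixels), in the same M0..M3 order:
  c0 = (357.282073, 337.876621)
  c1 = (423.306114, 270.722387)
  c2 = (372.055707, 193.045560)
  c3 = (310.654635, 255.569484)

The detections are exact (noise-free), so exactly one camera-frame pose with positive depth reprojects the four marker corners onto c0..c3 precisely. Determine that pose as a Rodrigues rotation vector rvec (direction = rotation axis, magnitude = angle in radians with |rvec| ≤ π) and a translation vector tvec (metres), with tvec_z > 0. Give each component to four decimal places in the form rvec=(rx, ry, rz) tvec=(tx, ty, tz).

rvec=(-0.3524, 0.1239, -0.6526) tvec=(0.1192, 0.0660, 1.2333)

Intrinsics K: fx=400.6, fy=524.9, cx=326.2, cy=234.8
Marker side s = 0.248 m; corners in marker frame (Z=0):
  M0 = (-0.1240, +0.1240, 0)
  M1 = (+0.1240, +0.1240, 0)
  M2 = (+0.1240, -0.1240, 0)
  M3 = (-0.1240, -0.1240, 0)
Detected image corners:
  c0 = (357.282073, 337.876621) px
  c1 = (423.306114, 270.722387) px
  c2 = (372.055707, 193.045560) px
  c3 = (310.654635, 255.569484) px
Planar DLT: solve 8×8 A·h = b for H (H[2,2]=1):
  H  [+255.72385 +90.94828 +364.93314]
  H  [-261.72215 +245.69036 +262.87056]
  H  [-0.00231 -0.29080 +1.00000]
B = K⁻¹H; ‖b₁‖=0.810858, ‖b₂‖=0.810858; λ = 2/(‖b₁‖+‖b₂‖) = 1.233262, sign → tz>0 ⇒ λ=+1.233262
r₁ = λ·B[:,0] = (+0.78958,-0.61365,-0.00285); r₂ = λ·B[:,1] = (+0.57202,+0.73768,-0.35864)
r₃ = r₁×r₂ = (+0.22218,+0.28154,+0.93347); SVD([r₁ r₂ r₃]) → R = UVᵀ:
  R  [+0.78958 +0.57202 +0.22218]
  R  [-0.61365 +0.73768 +0.28154]
  R  [-0.00285 -0.35864 +0.93347]
t = (+0.11924, +0.06595, +1.23326) m
tr R = 2.460730; θ = arccos((tr R − 1)/2) = 0.751940 rad = 43.083°
axis k = ((R−Rᵀ)₃₂, (R−Rᵀ)₁₃, (R−Rᵀ)₂₁) / (2 sinθ) = (-0.468613, +0.164723, -0.867910)
rvec = θ·k = (-0.352369, +0.123862, -0.652617)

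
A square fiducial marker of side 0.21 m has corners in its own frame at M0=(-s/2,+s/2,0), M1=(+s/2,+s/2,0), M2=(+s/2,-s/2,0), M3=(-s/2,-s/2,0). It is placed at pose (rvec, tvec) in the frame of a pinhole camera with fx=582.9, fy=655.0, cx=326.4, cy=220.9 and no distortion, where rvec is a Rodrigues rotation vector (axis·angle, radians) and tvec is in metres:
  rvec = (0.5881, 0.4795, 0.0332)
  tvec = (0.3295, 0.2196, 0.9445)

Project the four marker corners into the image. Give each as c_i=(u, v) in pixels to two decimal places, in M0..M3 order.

c0=(464.05, 402.49) c1=(590.79, 443.10) c2=(611.26, 336.84) c3=(467.13, 301.47)

Intrinsics K: fx=582.9, fy=655.0, cx=326.4, cy=220.9
Marker side s = 0.21 m; corners in marker frame (Z=0):
  M0 = (-0.1050, +0.1050, 0)
  M1 = (+0.1050, +0.1050, 0)
  M2 = (+0.1050, -0.1050, 0)
  M3 = (-0.1050, -0.1050, 0)
rvec = (0.5881, 0.4795, 0.0332), |rvec| = θ = 0.75953 rad = 43.518°
Rodrigues: sinθ=0.68858, 1−cosθ=0.27484; R = I + sinθ·[k]× + (1−cosθ)·[k]×²:
    [+0.88994 +0.10425 +0.44401]
    [+0.16445 +0.83470 -0.52558]
    [-0.42541 +0.54075 +0.72569]
t = (0.3295, 0.2196, 0.9445) m
M0: Pc = R·M0+t = (+0.24700, +0.28998, +1.04595); u = 582.9·(+0.24700)/1.04595 + 326.4 = 464.0533, v = 655.0·(+0.28998)/1.04595 + 220.9 = 402.4912
M1: Pc = R·M1+t = (+0.43389, +0.32451, +0.95661); u = 582.9·(+0.43389)/0.95661 + 326.4 = 590.7856, v = 655.0·(+0.32451)/0.95661 + 220.9 = 443.0951
M2: Pc = R·M2+t = (+0.41200, +0.14922, +0.84305); u = 582.9·(+0.41200)/0.84305 + 326.4 = 611.2610, v = 655.0·(+0.14922)/0.84305 + 220.9 = 336.8373
M3: Pc = R·M3+t = (+0.22511, +0.11469, +0.93239); u = 582.9·(+0.22511)/0.93239 + 326.4 = 467.1320, v = 655.0·(+0.11469)/0.93239 + 220.9 = 301.4691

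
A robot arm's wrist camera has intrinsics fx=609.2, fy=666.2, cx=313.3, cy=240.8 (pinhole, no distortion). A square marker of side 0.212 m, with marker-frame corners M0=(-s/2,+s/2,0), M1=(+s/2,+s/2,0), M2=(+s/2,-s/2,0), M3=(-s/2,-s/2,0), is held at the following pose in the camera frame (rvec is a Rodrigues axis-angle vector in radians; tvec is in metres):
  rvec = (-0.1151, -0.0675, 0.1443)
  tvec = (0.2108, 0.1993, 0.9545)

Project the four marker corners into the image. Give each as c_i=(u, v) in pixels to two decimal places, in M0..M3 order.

Intrinsics K: fx=609.2, fy=666.2, cx=313.3, cy=240.8
Marker side s = 0.212 m; corners in marker frame (Z=0):
  M0 = (-0.1060, +0.1060, 0)
  M1 = (+0.1060, +0.1060, 0)
  M2 = (+0.1060, -0.1060, 0)
  M3 = (-0.1060, -0.1060, 0)
rvec = (-0.1151, -0.0675, 0.1443), |rvec| = θ = 0.19654 rad = 11.261°
Rodrigues: sinθ=0.19527, 1−cosθ=0.01925; R = I + sinθ·[k]× + (1−cosθ)·[k]×²:
    [+0.98735 -0.13950 -0.07534]
    [+0.14724 +0.98302 +0.10951]
    [+0.05879 -0.11921 +0.99113]
t = (0.2108, 0.1993, 0.9545) m
M0: Pc = R·M0+t = (+0.09135, +0.28789, +0.93563); u = 609.2·(+0.09135)/0.93563 + 313.3 = 372.7814, v = 666.2·(+0.28789)/0.93563 + 240.8 = 445.7885
M1: Pc = R·M1+t = (+0.30067, +0.31911, +0.94809); u = 609.2·(+0.30067)/0.94809 + 313.3 = 506.4974, v = 666.2·(+0.31911)/0.94809 + 240.8 = 465.0284
M2: Pc = R·M2+t = (+0.33025, +0.11071, +0.97337); u = 609.2·(+0.33025)/0.97337 + 313.3 = 519.9906, v = 666.2·(+0.11071)/0.97337 + 240.8 = 316.5715
M3: Pc = R·M3+t = (+0.12093, +0.07949, +0.96091); u = 609.2·(+0.12093)/0.96091 + 313.3 = 389.9665, v = 666.2·(+0.07949)/0.96091 + 240.8 = 295.9121

c0=(372.78, 445.79) c1=(506.50, 465.03) c2=(519.99, 316.57) c3=(389.97, 295.91)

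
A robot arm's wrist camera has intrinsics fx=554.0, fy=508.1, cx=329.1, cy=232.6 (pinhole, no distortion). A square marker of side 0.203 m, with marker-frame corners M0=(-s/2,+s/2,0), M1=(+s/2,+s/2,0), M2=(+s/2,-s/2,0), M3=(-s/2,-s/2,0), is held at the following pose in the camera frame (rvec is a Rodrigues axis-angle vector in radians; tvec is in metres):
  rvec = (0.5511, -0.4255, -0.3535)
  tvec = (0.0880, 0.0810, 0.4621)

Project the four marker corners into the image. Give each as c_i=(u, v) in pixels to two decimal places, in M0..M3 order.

Intrinsics K: fx=554.0, fy=508.1, cx=329.1, cy=232.6
Marker side s = 0.203 m; corners in marker frame (Z=0):
  M0 = (-0.1015, +0.1015, 0)
  M1 = (+0.1015, +0.1015, 0)
  M2 = (+0.1015, -0.1015, 0)
  M3 = (-0.1015, -0.1015, 0)
rvec = (0.5511, -0.4255, -0.3535), |rvec| = θ = 0.78085 rad = 44.739°
Rodrigues: sinθ=0.70388, 1−cosθ=0.28968; R = I + sinθ·[k]× + (1−cosθ)·[k]×²:
    [+0.85461 +0.20725 -0.47612]
    [-0.43007 +0.79633 -0.42532]
    [+0.29100 +0.56824 +0.76969]
t = (0.0880, 0.0810, 0.4621) m
M0: Pc = R·M0+t = (+0.02229, +0.20548, +0.49024); u = 554.0·(+0.02229)/0.49024 + 329.1 = 354.2919, v = 508.1·(+0.20548)/0.49024 + 232.6 = 445.5656
M1: Pc = R·M1+t = (+0.19578, +0.11818, +0.54931); u = 554.0·(+0.19578)/0.54931 + 329.1 = 526.5491, v = 508.1·(+0.11818)/0.54931 + 232.6 = 341.9099
M2: Pc = R·M2+t = (+0.15371, -0.04348, +0.43396); u = 554.0·(+0.15371)/0.43396 + 329.1 = 525.3252, v = 508.1·(-0.04348)/0.43396 + 232.6 = 181.6921
M3: Pc = R·M3+t = (-0.01978, +0.04382, +0.37489); u = 554.0·(-0.01978)/0.37489 + 329.1 = 299.8714, v = 508.1·(+0.04382)/0.37489 + 232.6 = 291.9961

c0=(354.29, 445.57) c1=(526.55, 341.91) c2=(525.33, 181.69) c3=(299.87, 292.00)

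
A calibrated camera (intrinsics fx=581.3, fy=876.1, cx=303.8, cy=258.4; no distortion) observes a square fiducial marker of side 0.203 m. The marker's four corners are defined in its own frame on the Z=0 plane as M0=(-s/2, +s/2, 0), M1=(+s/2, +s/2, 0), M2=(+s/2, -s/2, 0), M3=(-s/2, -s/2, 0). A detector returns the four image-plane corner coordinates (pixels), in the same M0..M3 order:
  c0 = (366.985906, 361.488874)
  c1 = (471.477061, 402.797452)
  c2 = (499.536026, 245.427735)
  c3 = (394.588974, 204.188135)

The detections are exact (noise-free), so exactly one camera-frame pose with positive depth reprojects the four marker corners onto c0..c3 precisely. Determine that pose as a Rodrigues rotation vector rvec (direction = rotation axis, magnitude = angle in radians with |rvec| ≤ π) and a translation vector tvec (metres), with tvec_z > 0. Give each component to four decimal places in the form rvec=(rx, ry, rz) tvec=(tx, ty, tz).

Intrinsics K: fx=581.3, fy=876.1, cx=303.8, cy=258.4
Marker side s = 0.203 m; corners in marker frame (Z=0):
  M0 = (-0.1015, +0.1015, 0)
  M1 = (+0.1015, +0.1015, 0)
  M2 = (+0.1015, -0.1015, 0)
  M3 = (-0.1015, -0.1015, 0)
Detected image corners:
  c0 = (366.985906, 361.488874) px
  c1 = (471.477061, 402.797452) px
  c2 = (499.536026, 245.427735) px
  c3 = (394.588974, 204.188135) px
Planar DLT: solve 8×8 A·h = b for H (H[2,2]=1):
  H  [+512.70290 -128.64638 +433.08075]
  H  [+201.11222 +780.97156 +303.61610]
  H  [-0.00728 +0.01951 +1.00000]
B = K⁻¹H; ‖b₁‖=0.915628, ‖b₂‖=0.915628; λ = 2/(‖b₁‖+‖b₂‖) = 1.092146, sign → tz>0 ⇒ λ=+1.092146
r₁ = λ·B[:,0] = (+0.96742,+0.25305,-0.00795); r₂ = λ·B[:,1] = (-0.25284,+0.96727,+0.02131)
r₃ = r₁×r₂ = (+0.01308,-0.01861,+0.99974); SVD([r₁ r₂ r₃]) → R = UVᵀ:
  R  [+0.96742 -0.25284 +0.01308]
  R  [+0.25305 +0.96727 -0.01861]
  R  [-0.00795 +0.02131 +0.99974]
t = (+0.24289, +0.05637, +1.09215) m
tr R = 2.934436; θ = arccos((tr R − 1)/2) = 0.256760 rad = 14.711°
axis k = ((R−Rᵀ)₃₂, (R−Rᵀ)₁₃, (R−Rᵀ)₂₁) / (2 sinθ) = (+0.078589, +0.041406, +0.996047)
rvec = θ·k = (+0.020179, +0.010631, +0.255745)

rvec=(0.0202, 0.0106, 0.2557) tvec=(0.2429, 0.0564, 1.0921)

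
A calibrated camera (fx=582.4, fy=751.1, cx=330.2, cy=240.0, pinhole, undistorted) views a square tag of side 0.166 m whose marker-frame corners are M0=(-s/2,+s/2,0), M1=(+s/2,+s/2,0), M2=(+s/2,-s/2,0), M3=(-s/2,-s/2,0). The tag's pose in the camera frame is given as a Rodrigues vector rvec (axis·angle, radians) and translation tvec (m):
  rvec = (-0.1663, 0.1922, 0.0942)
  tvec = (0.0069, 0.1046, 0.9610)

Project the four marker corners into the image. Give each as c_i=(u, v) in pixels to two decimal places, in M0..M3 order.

Intrinsics K: fx=582.4, fy=751.1, cx=330.2, cy=240.0
Marker side s = 0.166 m; corners in marker frame (Z=0):
  M0 = (-0.0830, +0.0830, 0)
  M1 = (+0.0830, +0.0830, 0)
  M2 = (+0.0830, -0.0830, 0)
  M3 = (-0.0830, -0.0830, 0)
rvec = (-0.1663, 0.1922, 0.0942), |rvec| = θ = 0.27105 rad = 15.530°
Rodrigues: sinθ=0.26775, 1−cosθ=0.03651; R = I + sinθ·[k]× + (1−cosθ)·[k]×²:
    [+0.97723 -0.10893 +0.18207]
    [+0.07717 +0.98185 +0.17327]
    [-0.19764 -0.15527 +0.96790]
t = (0.0069, 0.1046, 0.9610) m
M0: Pc = R·M0+t = (-0.08325, +0.17969, +0.96452); u = 582.4·(-0.08325)/0.96452 + 330.2 = 279.9304, v = 751.1·(+0.17969)/0.96452 + 240.0 = 379.9292
M1: Pc = R·M1+t = (+0.07897, +0.19250, +0.93171); u = 582.4·(+0.07897)/0.93171 + 330.2 = 379.5624, v = 751.1·(+0.19250)/0.93171 + 240.0 = 395.1831
M2: Pc = R·M2+t = (+0.09705, +0.02951, +0.95748); u = 582.4·(+0.09705)/0.95748 + 330.2 = 389.2329, v = 751.1·(+0.02951)/0.95748 + 240.0 = 263.1504
M3: Pc = R·M3+t = (-0.06517, +0.01670, +0.99029); u = 582.4·(-0.06517)/0.99029 + 330.2 = 291.8736, v = 751.1·(+0.01670)/0.99029 + 240.0 = 252.6677

c0=(279.93, 379.93) c1=(379.56, 395.18) c2=(389.23, 263.15) c3=(291.87, 252.67)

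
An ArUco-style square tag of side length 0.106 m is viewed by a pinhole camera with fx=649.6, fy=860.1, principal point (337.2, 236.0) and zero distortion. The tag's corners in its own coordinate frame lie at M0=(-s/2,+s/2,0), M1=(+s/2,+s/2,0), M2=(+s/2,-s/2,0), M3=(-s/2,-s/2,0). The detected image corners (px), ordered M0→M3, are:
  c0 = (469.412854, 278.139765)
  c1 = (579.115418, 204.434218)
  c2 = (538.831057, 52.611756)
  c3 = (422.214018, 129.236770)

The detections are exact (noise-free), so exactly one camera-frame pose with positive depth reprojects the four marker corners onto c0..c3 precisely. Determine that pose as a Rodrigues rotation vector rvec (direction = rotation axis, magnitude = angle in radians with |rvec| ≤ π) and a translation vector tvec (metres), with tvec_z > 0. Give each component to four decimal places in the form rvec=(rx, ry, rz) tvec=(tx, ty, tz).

rvec=(0.2796, -0.1145, -0.4527) tvec=(0.1373, -0.0424, 0.5369)

Intrinsics K: fx=649.6, fy=860.1, cx=337.2, cy=236.0
Marker side s = 0.106 m; corners in marker frame (Z=0):
  M0 = (-0.0530, +0.0530, 0)
  M1 = (+0.0530, +0.0530, 0)
  M2 = (+0.0530, -0.0530, 0)
  M3 = (-0.0530, -0.0530, 0)
Detected image corners:
  c0 = (469.412854, 278.139765) px
  c1 = (579.115418, 204.434218) px
  c2 = (538.831057, 52.611756) px
  c3 = (422.214018, 129.236770) px
Planar DLT: solve 8×8 A·h = b for H (H[2,2]=1):
  H  [+1110.81288 +685.02140 +503.28596]
  H  [-694.09499 +1508.68242 +168.09177]
  H  [+0.08799 +0.54244 +1.00000]
B = K⁻¹H; ‖b₁‖=1.862389, ‖b₂‖=1.862389; λ = 2/(‖b₁‖+‖b₂‖) = 0.536945, sign → tz>0 ⇒ λ=+0.536945
r₁ = λ·B[:,0] = (+0.89365,-0.44627,+0.04725); r₂ = λ·B[:,1] = (+0.41503,+0.86193,+0.29126)
r₃ = r₁×r₂ = (-0.17070,-0.24067,+0.95548); SVD([r₁ r₂ r₃]) → R = UVᵀ:
  R  [+0.89365 +0.41503 -0.17070]
  R  [-0.44627 +0.86193 -0.24067]
  R  [+0.04725 +0.29126 +0.95548]
t = (+0.13728, -0.04239, +0.53694) m
tr R = 2.711050; θ = arccos((tr R − 1)/2) = 0.544232 rad = 31.182°
axis k = ((R−Rᵀ)₃₂, (R−Rᵀ)₁₃, (R−Rᵀ)₂₁) / (2 sinθ) = (+0.513686, -0.210472, -0.831762)
rvec = θ·k = (+0.279564, -0.114546, -0.452672)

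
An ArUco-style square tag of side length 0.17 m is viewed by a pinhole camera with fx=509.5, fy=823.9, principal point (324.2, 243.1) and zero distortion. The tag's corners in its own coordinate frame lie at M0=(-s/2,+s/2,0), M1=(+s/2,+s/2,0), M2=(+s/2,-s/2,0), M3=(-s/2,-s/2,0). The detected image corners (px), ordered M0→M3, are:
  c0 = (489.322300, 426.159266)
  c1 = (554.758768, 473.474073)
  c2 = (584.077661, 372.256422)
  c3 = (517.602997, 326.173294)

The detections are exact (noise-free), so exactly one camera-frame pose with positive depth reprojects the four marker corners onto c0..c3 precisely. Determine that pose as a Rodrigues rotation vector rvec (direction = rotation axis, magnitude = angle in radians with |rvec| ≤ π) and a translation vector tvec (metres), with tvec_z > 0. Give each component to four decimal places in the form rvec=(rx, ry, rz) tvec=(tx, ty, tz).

Intrinsics K: fx=509.5, fy=823.9, cx=324.2, cy=243.1
Marker side s = 0.17 m; corners in marker frame (Z=0):
  M0 = (-0.0850, +0.0850, 0)
  M1 = (+0.0850, +0.0850, 0)
  M2 = (+0.0850, -0.0850, 0)
  M3 = (-0.0850, -0.0850, 0)
Detected image corners:
  c0 = (489.322300, 426.159266) px
  c1 = (554.758768, 473.474073) px
  c2 = (584.077661, 372.256422) px
  c3 = (517.602997, 326.173294) px
Planar DLT: solve 8×8 A·h = b for H (H[2,2]=1):
  H  [+336.66711 -142.11260 +536.11017]
  H  [+236.51438 +612.05768 +399.54336]
  H  [-0.09562 +0.05084 +1.00000]
B = K⁻¹H; ‖b₁‖=0.793274, ‖b₂‖=0.793274; λ = 2/(‖b₁‖+‖b₂‖) = 1.260599, sign → tz>0 ⇒ λ=+1.260599
r₁ = λ·B[:,0] = (+0.90968,+0.39744,-0.12054); r₂ = λ·B[:,1] = (-0.39239,+0.91756,+0.06409)
r₃ = r₁×r₂ = (+0.13607,-0.01100,+0.99064); SVD([r₁ r₂ r₃]) → R = UVᵀ:
  R  [+0.90968 -0.39239 +0.13607]
  R  [+0.39744 +0.91756 -0.01100]
  R  [-0.12054 +0.06409 +0.99064]
t = (+0.52431, +0.23936, +1.26060) m
tr R = 2.817876; θ = arccos((tr R − 1)/2) = 0.430067 rad = 24.641°
axis k = ((R−Rᵀ)₃₂, (R−Rᵀ)₁₃, (R−Rᵀ)₂₁) / (2 sinθ) = (+0.090055, +0.307734, +0.947201)
rvec = θ·k = (+0.038730, +0.132346, +0.407360)

rvec=(0.0387, 0.1323, 0.4074) tvec=(0.5243, 0.2394, 1.2606)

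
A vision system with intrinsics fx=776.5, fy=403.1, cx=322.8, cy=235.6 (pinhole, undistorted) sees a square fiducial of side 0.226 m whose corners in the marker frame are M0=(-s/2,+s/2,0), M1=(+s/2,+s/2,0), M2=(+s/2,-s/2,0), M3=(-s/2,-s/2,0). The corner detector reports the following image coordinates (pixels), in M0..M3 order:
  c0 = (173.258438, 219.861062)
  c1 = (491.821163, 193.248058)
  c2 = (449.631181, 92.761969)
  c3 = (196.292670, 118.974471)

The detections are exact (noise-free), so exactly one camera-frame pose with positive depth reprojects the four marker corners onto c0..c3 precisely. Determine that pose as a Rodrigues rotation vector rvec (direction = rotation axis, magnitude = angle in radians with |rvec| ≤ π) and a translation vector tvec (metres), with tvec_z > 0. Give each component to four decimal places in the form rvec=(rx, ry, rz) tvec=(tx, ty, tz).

rvec=(-0.6501, 0.1931, -0.0937) tvec=(0.0004, -0.1279, 0.6085)

Intrinsics K: fx=776.5, fy=403.1, cx=322.8, cy=235.6
Marker side s = 0.226 m; corners in marker frame (Z=0):
  M0 = (-0.1130, +0.1130, 0)
  M1 = (+0.1130, +0.1130, 0)
  M2 = (+0.1130, -0.1130, 0)
  M3 = (-0.1130, -0.1130, 0)
Detected image corners:
  c0 = (173.258438, 219.861062) px
  c1 = (491.821163, 193.248058) px
  c2 = (449.631181, 92.761969) px
  c3 = (196.292670, 118.974471) px
Planar DLT: solve 8×8 A·h = b for H (H[2,2]=1):
  H  [+1168.64357 -289.71608 +323.25075]
  H  [-155.04320 +289.16105 +150.88216]
  H  [-0.24501 -1.00107 +1.00000]
B = K⁻¹H; ‖b₁‖=1.643270, ‖b₂‖=1.643270; λ = 2/(‖b₁‖+‖b₂‖) = 0.608543, sign → tz>0 ⇒ λ=+0.608543
r₁ = λ·B[:,0] = (+0.97785,-0.14692,-0.14910); r₂ = λ·B[:,1] = (+0.02620,+0.79259,-0.60919)
r₃ = r₁×r₂ = (+0.20767,+0.59179,+0.77888); SVD([r₁ r₂ r₃]) → R = UVᵀ:
  R  [+0.97785 +0.02620 +0.20767]
  R  [-0.14692 +0.79259 +0.59179]
  R  [-0.14910 -0.60919 +0.77888]
t = (+0.00035, -0.12789, +0.60854) m
tr R = 2.549316; θ = arccos((tr R − 1)/2) = 0.684622 rad = 39.226°
axis k = ((R−Rᵀ)₃₂, (R−Rᵀ)₁₃, (R−Rᵀ)₂₁) / (2 sinθ) = (-0.949574, +0.282087, -0.136878)
rvec = θ·k = (-0.650100, +0.193123, -0.093709)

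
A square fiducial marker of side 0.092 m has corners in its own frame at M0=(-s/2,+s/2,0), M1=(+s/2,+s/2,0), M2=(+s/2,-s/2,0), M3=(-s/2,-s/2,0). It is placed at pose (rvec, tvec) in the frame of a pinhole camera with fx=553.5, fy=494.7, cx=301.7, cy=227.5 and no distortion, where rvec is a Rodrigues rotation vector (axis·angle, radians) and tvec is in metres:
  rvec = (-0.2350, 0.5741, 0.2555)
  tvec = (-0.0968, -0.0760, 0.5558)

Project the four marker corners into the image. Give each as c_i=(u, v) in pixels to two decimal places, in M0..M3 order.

c0=(159.26, 192.58) c1=(224.03, 204.08) c2=(254.61, 124.80) c3=(188.65, 120.52)

Intrinsics K: fx=553.5, fy=494.7, cx=301.7, cy=227.5
Marker side s = 0.092 m; corners in marker frame (Z=0):
  M0 = (-0.0460, +0.0460, 0)
  M1 = (+0.0460, +0.0460, 0)
  M2 = (+0.0460, -0.0460, 0)
  M3 = (-0.0460, -0.0460, 0)
rvec = (-0.2350, 0.5741, 0.2555), |rvec| = θ = 0.67089 rad = 38.439°
Rodrigues: sinθ=0.62168, 1−cosθ=0.21673; R = I + sinθ·[k]× + (1−cosθ)·[k]×²:
    [+0.80986 -0.30172 +0.50308]
    [+0.17180 +0.94197 +0.28840]
    [-0.56090 -0.14713 +0.81470]
t = (-0.0968, -0.0760, 0.5558) m
M0: Pc = R·M0+t = (-0.14793, -0.04057, +0.57483); u = 553.5·(-0.14793)/0.57483 + 301.7 = 159.2573, v = 494.7·(-0.04057)/0.57483 + 227.5 = 192.5840
M1: Pc = R·M1+t = (-0.07343, -0.02477, +0.52323); u = 553.5·(-0.07343)/0.52323 + 301.7 = 224.0264, v = 494.7·(-0.02477)/0.52323 + 227.5 = 204.0839
M2: Pc = R·M2+t = (-0.04567, -0.11143, +0.53677); u = 553.5·(-0.04567)/0.53677 + 301.7 = 254.6092, v = 494.7·(-0.11143)/0.53677 + 227.5 = 124.8045
M3: Pc = R·M3+t = (-0.12017, -0.12723, +0.58837); u = 553.5·(-0.12017)/0.58837 + 301.7 = 188.6479, v = 494.7·(-0.12723)/0.58837 + 227.5 = 120.5224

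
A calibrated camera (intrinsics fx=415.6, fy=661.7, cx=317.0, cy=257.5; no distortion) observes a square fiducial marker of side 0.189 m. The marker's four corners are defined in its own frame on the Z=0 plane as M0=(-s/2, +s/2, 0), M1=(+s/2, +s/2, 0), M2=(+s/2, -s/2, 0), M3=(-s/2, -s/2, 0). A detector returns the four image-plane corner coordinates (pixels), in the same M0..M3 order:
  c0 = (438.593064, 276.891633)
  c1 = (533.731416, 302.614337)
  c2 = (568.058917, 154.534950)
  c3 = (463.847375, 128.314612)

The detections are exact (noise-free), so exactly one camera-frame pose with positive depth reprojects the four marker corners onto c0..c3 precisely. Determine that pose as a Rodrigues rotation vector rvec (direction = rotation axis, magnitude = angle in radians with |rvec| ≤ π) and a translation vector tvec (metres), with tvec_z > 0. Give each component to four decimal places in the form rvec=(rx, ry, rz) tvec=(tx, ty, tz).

Intrinsics K: fx=415.6, fy=661.7, cx=317.0, cy=257.5
Marker side s = 0.189 m; corners in marker frame (Z=0):
  M0 = (-0.0945, +0.0945, 0)
  M1 = (+0.0945, +0.0945, 0)
  M2 = (+0.0945, -0.0945, 0)
  M3 = (-0.0945, -0.0945, 0)
Detected image corners:
  c0 = (438.593064, 276.891633) px
  c1 = (533.731416, 302.614337) px
  c2 = (568.058917, 154.534950) px
  c3 = (463.847375, 128.314612) px
Planar DLT: solve 8×8 A·h = b for H (H[2,2]=1):
  H  [+494.62984 +74.36846 +500.10839]
  H  [+123.71787 +884.57020 +218.75421]
  H  [-0.06327 +0.46272 +1.00000]
B = K⁻¹H; ‖b₁‖=1.257955, ‖b₂‖=1.257955; λ = 2/(‖b₁‖+‖b₂‖) = 0.794941, sign → tz>0 ⇒ λ=+0.794941
r₁ = λ·B[:,0] = (+0.98447,+0.16820,-0.05029); r₂ = λ·B[:,1] = (-0.13832,+0.91955,+0.36783)
r₃ = r₁×r₂ = (+0.10812,-0.35516,+0.92853); SVD([r₁ r₂ r₃]) → R = UVᵀ:
  R  [+0.98447 -0.13832 +0.10812]
  R  [+0.16820 +0.91955 -0.35516]
  R  [-0.05029 +0.36783 +0.92853]
t = (+0.35024, -0.04655, +0.79494) m
tr R = 2.832546; θ = arccos((tr R − 1)/2) = 0.412122 rad = 23.613°
axis k = ((R−Rᵀ)₃₂, (R−Rᵀ)₁₃, (R−Rᵀ)₂₁) / (2 sinθ) = (+0.902497, +0.197743, +0.382619)
rvec = θ·k = (+0.371939, +0.081494, +0.157686)

rvec=(0.3719, 0.0815, 0.1577) tvec=(0.3502, -0.0465, 0.7949)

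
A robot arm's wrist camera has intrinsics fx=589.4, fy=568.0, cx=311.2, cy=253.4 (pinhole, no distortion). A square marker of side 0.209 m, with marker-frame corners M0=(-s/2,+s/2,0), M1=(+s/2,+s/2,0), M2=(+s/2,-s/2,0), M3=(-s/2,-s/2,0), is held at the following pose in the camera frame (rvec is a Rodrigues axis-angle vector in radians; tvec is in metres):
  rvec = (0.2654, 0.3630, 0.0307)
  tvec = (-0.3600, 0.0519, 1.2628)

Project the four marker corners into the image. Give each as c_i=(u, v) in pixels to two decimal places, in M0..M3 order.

c0=(108.65, 315.36) c1=(188.77, 326.23) c2=(181.36, 234.04) c3=(98.21, 227.95)

Intrinsics K: fx=589.4, fy=568.0, cx=311.2, cy=253.4
Marker side s = 0.209 m; corners in marker frame (Z=0):
  M0 = (-0.1045, +0.1045, 0)
  M1 = (+0.1045, +0.1045, 0)
  M2 = (+0.1045, -0.1045, 0)
  M3 = (-0.1045, -0.1045, 0)
rvec = (0.2654, 0.3630, 0.0307), |rvec| = θ = 0.45072 rad = 25.824°
Rodrigues: sinθ=0.43561, 1−cosθ=0.09987; R = I + sinθ·[k]× + (1−cosθ)·[k]×²:
    [+0.93476 +0.01769 +0.35484]
    [+0.07703 +0.96491 -0.25103]
    [-0.34683 +0.26198 +0.90060]
t = (-0.3600, 0.0519, 1.2628) m
M0: Pc = R·M0+t = (-0.45583, +0.14468, +1.32642); u = 589.4·(-0.45583)/1.32642 + 311.2 = 108.6485, v = 568.0·(+0.14468)/1.32642 + 253.4 = 315.3563
M1: Pc = R·M1+t = (-0.26047, +0.16078, +1.25393); u = 589.4·(-0.26047)/1.25393 + 311.2 = 188.7689, v = 568.0·(+0.16078)/1.25393 + 253.4 = 326.2305
M2: Pc = R·M2+t = (-0.26417, -0.04088, +1.19918); u = 589.4·(-0.26417)/1.19918 + 311.2 = 181.3616, v = 568.0·(-0.04088)/1.19918 + 253.4 = 234.0353
M3: Pc = R·M3+t = (-0.45953, -0.05698, +1.27167); u = 589.4·(-0.45953)/1.27167 + 311.2 = 98.2137, v = 568.0·(-0.05698)/1.27167 + 253.4 = 227.9481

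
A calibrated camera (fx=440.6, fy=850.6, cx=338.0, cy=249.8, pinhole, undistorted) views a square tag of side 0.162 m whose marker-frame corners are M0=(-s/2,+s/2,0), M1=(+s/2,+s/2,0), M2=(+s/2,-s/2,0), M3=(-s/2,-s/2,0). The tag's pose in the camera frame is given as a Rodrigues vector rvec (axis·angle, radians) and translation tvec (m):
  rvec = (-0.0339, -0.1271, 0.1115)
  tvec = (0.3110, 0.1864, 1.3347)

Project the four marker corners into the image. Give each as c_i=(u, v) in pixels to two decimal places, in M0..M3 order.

Intrinsics K: fx=440.6, fy=850.6, cx=338.0, cy=249.8
Marker side s = 0.162 m; corners in marker frame (Z=0):
  M0 = (-0.0810, +0.0810, 0)
  M1 = (+0.0810, +0.0810, 0)
  M2 = (+0.0810, -0.0810, 0)
  M3 = (-0.0810, -0.0810, 0)
rvec = (-0.0339, -0.1271, 0.1115), |rvec| = θ = 0.17244 rad = 9.880°
Rodrigues: sinθ=0.17159, 1−cosθ=0.01483; R = I + sinθ·[k]× + (1−cosθ)·[k]×²:
    [+0.98574 -0.10880 -0.12836]
    [+0.11310 +0.99323 +0.02666]
    [+0.12459 -0.04080 +0.99137]
t = (0.3110, 0.1864, 1.3347) m
M0: Pc = R·M0+t = (+0.22234, +0.25769, +1.32130); u = 440.6·(+0.22234)/1.32130 + 338.0 = 412.1419, v = 850.6·(+0.25769)/1.32130 + 249.8 = 415.6903
M1: Pc = R·M1+t = (+0.38203, +0.27601, +1.34149); u = 440.6·(+0.38203)/1.34149 + 338.0 = 463.4753, v = 850.6·(+0.27601)/1.34149 + 249.8 = 424.8118
M2: Pc = R·M2+t = (+0.39966, +0.11511, +1.34810); u = 440.6·(+0.39966)/1.34810 + 338.0 = 468.6207, v = 850.6·(+0.11511)/1.34810 + 249.8 = 322.4300
M3: Pc = R·M3+t = (+0.23997, +0.09679, +1.32791); u = 440.6·(+0.23997)/1.32791 + 338.0 = 417.6210, v = 850.6·(+0.09679)/1.32791 + 249.8 = 311.7978

c0=(412.14, 415.69) c1=(463.48, 424.81) c2=(468.62, 322.43) c3=(417.62, 311.80)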